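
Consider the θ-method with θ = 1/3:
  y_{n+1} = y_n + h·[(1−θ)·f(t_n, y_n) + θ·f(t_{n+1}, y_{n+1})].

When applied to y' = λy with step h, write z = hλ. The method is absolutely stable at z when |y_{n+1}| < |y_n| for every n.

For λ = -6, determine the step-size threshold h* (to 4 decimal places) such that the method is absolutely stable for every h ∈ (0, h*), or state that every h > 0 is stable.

With y'=λy (z=hλ):
  y_{n+1} = y_n + z·[2/3·y_n + 1/3·y_{n+1}] ⇒ (1 − 1/3z)y_{n+1} = (1 + 2/3z)y_n
  ⇒ R(z) = (1 + 2/3z)/(1 − 1/3z).

Find x<0 with |R(x)|<1.
x=-1.7: |R|=0.0851
R=−1: 1+2/3x = −1+1/3x ⇒ -1/3x=2 ⇒ x=2/(-1/3)=-6.0000
Confirm numerically:
  x=-4.564: |R|=0.81015 <1
  x=-4.205: |R|=0.75087 <1
  x=-3.705: |R|=0.65772 <1
  x=-3.632: |R|=0.64294 <1
  x=-6.552: |R|=1.05779 >1
  x=-6.205: |R|=1.02227 >1
Stable set (-6.0000, 0).

(-6.0000,0); λ=-6 ⇒ h* = (6)/6 = 1.0000.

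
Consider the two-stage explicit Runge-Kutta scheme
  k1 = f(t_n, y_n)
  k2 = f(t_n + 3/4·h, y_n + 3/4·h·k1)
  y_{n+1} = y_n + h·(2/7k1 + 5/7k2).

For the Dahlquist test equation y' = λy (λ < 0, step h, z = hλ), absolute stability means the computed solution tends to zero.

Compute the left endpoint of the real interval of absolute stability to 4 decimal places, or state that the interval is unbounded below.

On y'=λy, z=hλ:
  k1=λy_n ⇒ h·k1=z·y_n;  k2=λ(1+3/4z)y_n ⇒ h·k2=z(1+3/4z)y_n
  y_{n+1}/y_n = 1 + 2/7z + 5/7z(1+3/4z) = 1 + z + 15/28z²
  ⇒ R(z) = 1 + z + 15/28z².

Need |R(x)|<1, x<0.
x=-0.51: |R|=0.6293
R=1: x+15/28x²=0 ⇒ x=−28/15=-1.8667; min R=1−1/(4·15/28)=0.5333>−1
Confirm numerically:
  x=-1.818: |R|=0.95260 <1
  x=-1.510: |R|=0.71148 <1
  x=-1.377: |R|=0.63878 <1
  x=-0.838: |R|=0.53820 <1
  x=-2.239: |R|=1.44660 >1
  x=-2.047: |R|=1.19775 >1
Interval (-1.8667, 0).

left endpoint -1.8667.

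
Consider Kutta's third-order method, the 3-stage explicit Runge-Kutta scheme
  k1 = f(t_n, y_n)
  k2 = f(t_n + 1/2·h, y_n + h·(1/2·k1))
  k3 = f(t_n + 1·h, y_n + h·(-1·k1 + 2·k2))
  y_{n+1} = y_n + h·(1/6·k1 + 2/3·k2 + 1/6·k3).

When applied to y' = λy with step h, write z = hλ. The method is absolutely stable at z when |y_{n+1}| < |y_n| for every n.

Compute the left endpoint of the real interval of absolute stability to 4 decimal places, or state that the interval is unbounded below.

z* = -2.5127.

With y'=λy (z=hλ):
  order 3, 3-stage ⇒ R(z)=1+z+z^2/2+z^3/6
  (e.g. R(-0.73)=0.47161, |R|=0.47161)

Boundary: |R(x)|=1, x<0.
x=-0.73: |R|=0.4716
|R(-1.37)|=0.1399 |R(-1.25)|=0.2057 |R(-0.78)|=0.4451
Bisect:
  x_lo=-3.0076 |R|=2.0191  x_hi=-0.2469 |R|=0.7811
  mid=-1.62727 |R|=0.02144 →hi
  mid=-2.31745 |R|=0.70650 →hi
  mid=-2.66254 |R|=1.26382 →lo
  mid=-2.48999 |R|=0.96298 →hi
  mid=-2.57626 |R|=1.10753 →lo
  mid=-2.53313 |R|=1.03383 →lo
  mid=-2.51156 |R|=0.99805 →hi
  mid=-2.52234 |R|=1.01585 →lo
  ...
  [-2.51291,-2.51274] ⇒ x*=-2.5127
So |R|<1 on (-2.5127, 0).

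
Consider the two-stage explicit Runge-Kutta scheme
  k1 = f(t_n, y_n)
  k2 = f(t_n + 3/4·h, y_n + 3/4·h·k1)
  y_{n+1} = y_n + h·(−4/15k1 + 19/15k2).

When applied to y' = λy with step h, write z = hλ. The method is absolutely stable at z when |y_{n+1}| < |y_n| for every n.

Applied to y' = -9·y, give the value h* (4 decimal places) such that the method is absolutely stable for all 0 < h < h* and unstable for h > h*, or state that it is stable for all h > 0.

(-1.0526,0); λ=-9 ⇒ h* = (20/19)/9 = 0.1170.

With y'=λy (z=hλ):
  k1=λy_n ⇒ h·k1=z·y_n;  k2=λ(1+3/4z)y_n ⇒ h·k2=z(1+3/4z)y_n
  y_{n+1}/y_n = 1 − 4/15z + 19/15z(1+3/4z) = 1 + z + 19/20z²
  Hence R(z) = 1 + z + 19/20z².

Find x<0 with |R(x)|<1.
x=-1.41: |R|=1.4787
R=1: x+19/20x²=0 ⇒ x=−20/19=-1.0526; min R=1−1/(4·19/20)=0.7368>−1
Confirm numerically:
  x=-1.015: |R|=0.96371 <1
  x=-0.966: |R|=0.92050 <1
  x=-0.506: |R|=0.73723 <1
  x=-0.459: |R|=0.74115 <1
  x=-1.290: |R|=1.29090 >1
  x=-1.223: |R|=1.19794 >1
So |R|<1 on (-1.0526, 0).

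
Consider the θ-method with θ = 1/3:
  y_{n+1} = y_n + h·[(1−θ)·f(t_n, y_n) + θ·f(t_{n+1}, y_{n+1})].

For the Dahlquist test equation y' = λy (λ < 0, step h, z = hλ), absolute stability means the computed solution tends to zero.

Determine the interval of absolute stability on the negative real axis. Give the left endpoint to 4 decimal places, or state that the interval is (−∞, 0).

Test eqn y'=λy, z=hλ:
  y_{n+1} = y_n + z·[2/3·y_n + 1/3·y_{n+1}] ⇒ (1 − 1/3z)y_{n+1} = (1 + 2/3z)y_n
  Hence R(z) = (1 + 2/3z)/(1 − 1/3z).

Need |R(x)|<1, x<0.
x=-1.26: |R|=0.1127
R=−1: 1+2/3x = −1+1/3x ⇒ -1/3x=2 ⇒ x=2/(-1/3)=-6.0000
Confirm numerically:
  x=-5.896: |R|=0.98831 <1
  x=-5.465: |R|=0.93680 <1
  x=-5.093: |R|=0.88793 <1
  x=-4.886: |R|=0.85874 <1
  x=-6.583: |R|=1.06084 >1
  x=-6.249: |R|=1.02692 >1
So |R|<1 on (-6.0000, 0).

(-6.0000, 0).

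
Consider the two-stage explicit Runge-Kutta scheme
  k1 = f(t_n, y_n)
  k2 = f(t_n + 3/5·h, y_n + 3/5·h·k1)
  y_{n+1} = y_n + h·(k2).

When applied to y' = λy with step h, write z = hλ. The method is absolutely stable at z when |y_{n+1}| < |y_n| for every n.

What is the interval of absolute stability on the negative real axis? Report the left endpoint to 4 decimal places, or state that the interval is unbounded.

(-1.6667, 0).

With y'=λy (z=hλ):
  k1=λy_n ⇒ h·k1=z·y_n;  k2=λ(1+3/5z)y_n ⇒ h·k2=z(1+3/5z)y_n
  y_{n+1}/y_n = 1 + z(1+3/5z) = 1 + z + 3/5z²
  so R(z) = 1 + z + 3/5z².

Need |R(x)|<1, x<0.
x=-1.55: |R|=0.8915
R=1: x+3/5x²=0 ⇒ x=−5/3=-1.6667; min R=1−1/(4·3/5)=0.5833>−1
Confirm numerically:
  x=-1.440: |R|=0.80416 <1
  x=-1.190: |R|=0.65966 <1
  x=-0.837: |R|=0.58334 <1
  x=-2.064: |R|=1.49206 >1
  x=-2.028: |R|=1.43967 >1
  x=-1.989: |R|=1.38467 >1
So |R|<1 on (-1.6667, 0).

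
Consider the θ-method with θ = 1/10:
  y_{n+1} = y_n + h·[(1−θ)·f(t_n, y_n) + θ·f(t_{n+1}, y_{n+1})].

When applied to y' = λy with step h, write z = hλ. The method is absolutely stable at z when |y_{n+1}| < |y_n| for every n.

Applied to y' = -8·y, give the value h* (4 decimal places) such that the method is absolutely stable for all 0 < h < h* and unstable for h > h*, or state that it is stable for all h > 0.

(-2.5000,0); λ=-8 ⇒ h* = (5/2)/8 = 0.3125.

Set f=λy, z=hλ:
  y_{n+1} = y_n + z·[9/10·y_n + 1/10·y_{n+1}] ⇒ (1 − 1/10z)y_{n+1} = (1 + 9/10z)y_n
  R(z) = (1 + 9/10z)/(1 − 1/10z).

Solve |R(x)|<1 on ℝ⁻.
x=-1.37: |R|=0.2049
R=−1: 1+9/10x = −1+1/10x ⇒ -4/5x=2 ⇒ x=2/(-4/5)=-2.5000
Confirm numerically:
  x=-2.073: |R|=0.71705 <1
  x=-1.936: |R|=0.62198 <1
  x=-1.634: |R|=0.40450 <1
  x=-2.833: |R|=1.20759 >1
  x=-2.800: |R|=1.18750 >1
Interval (-2.5000, 0).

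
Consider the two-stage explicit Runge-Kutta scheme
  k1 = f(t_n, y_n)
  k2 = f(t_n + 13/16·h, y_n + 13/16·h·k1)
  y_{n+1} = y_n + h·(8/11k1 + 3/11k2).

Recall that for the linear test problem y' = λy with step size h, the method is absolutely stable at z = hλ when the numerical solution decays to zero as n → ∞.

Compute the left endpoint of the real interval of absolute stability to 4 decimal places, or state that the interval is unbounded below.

Set f=λy, z=hλ:
  k1=λy_n ⇒ h·k1=z·y_n;  k2=λ(1+13/16z)y_n ⇒ h·k2=z(1+13/16z)y_n
  y_{n+1}/y_n = 1 + 8/11z + 3/11z(1+13/16z) = 1 + z + 39/176z²
  R(z) = 1 + z + 39/176z².

Solve |R(x)|<1 on ℝ⁻.
x=-1.45: |R|=0.0159
R=1: x+39/176x²=0 ⇒ x=−176/39=-4.5128; min R=1−1/(4·39/176)=-0.1282>−1
Confirm numerically:
  x=-4.039: |R|=0.57593 <1
  x=-2.296: |R|=0.12786 <1
  x=-2.279: |R|=0.12809 <1
  x=-5.008: |R|=1.54951 >1
  x=-4.929: |R|=1.45456 >1
  x=-4.728: |R|=1.22544 >1
Stable set (-4.5128, 0).

z* = -4.5128.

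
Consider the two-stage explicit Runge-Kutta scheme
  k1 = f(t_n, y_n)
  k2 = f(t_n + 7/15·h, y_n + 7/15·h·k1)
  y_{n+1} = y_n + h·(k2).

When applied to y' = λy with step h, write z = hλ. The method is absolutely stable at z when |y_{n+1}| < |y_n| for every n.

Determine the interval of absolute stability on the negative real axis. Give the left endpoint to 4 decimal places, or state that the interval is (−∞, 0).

With y'=λy (z=hλ):
  k1=λy_n ⇒ h·k1=z·y_n;  k2=λ(1+7/15z)y_n ⇒ h·k2=z(1+7/15z)y_n
  y_{n+1}/y_n = 1 + z(1+7/15z) = 1 + z + 7/15z²
  ⇒ R(z) = 1 + z + 7/15z².

Need |R(x)|<1, x<0.
x=-0.74: |R|=0.5155
R=1: x+7/15x²=0 ⇒ x=−15/7=-2.1429; min R=1−1/(4·7/15)=0.4643>−1
Confirm numerically:
  x=-1.354: |R|=0.50155 <1
  x=-1.304: |R|=0.48953 <1
  x=-1.037: |R|=0.46484 <1
  x=-0.927: |R|=0.47402 <1
  x=-2.246: |R|=1.10811 >1
  x=-2.196: |R|=1.05446 >1
  x=-2.195: |R|=1.05341 >1
Stable set (-2.1429, 0).

(-2.1429, 0).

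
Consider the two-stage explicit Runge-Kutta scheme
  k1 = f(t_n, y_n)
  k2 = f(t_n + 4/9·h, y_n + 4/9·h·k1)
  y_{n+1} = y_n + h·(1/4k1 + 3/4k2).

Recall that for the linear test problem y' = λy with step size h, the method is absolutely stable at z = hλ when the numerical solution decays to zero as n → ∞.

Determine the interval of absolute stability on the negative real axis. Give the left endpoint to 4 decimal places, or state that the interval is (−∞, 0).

On y'=λy, z=hλ:
  k1=λy_n ⇒ h·k1=z·y_n;  k2=λ(1+4/9z)y_n ⇒ h·k2=z(1+4/9z)y_n
  y_{n+1}/y_n = 1 + 1/4z + 3/4z(1+4/9z) = 1 + z + 1/3z²
  ⇒ R(z) = 1 + z + 1/3z².

Find x<0 with |R(x)|<1.
x=-0.64: |R|=0.4965
R=1: x+1/3x²=0 ⇒ x=−3=-3.0000; min R=1−1/(4·1/3)=0.2500>−1
Confirm numerically:
  x=-2.937: |R|=0.93832 <1
  x=-2.659: |R|=0.69776 <1
  x=-2.531: |R|=0.60432 <1
  x=-3.476: |R|=1.55153 >1
  x=-3.023: |R|=1.02318 >1
So |R|<1 on (-3.0000, 0).

(-3.0000, 0).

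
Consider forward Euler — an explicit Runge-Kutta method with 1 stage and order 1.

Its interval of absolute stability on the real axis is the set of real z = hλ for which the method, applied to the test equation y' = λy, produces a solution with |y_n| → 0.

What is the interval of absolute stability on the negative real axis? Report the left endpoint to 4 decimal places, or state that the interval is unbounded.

With y'=λy (z=hλ):
  order 1, 1-stage ⇒ R(z)=1+z
  (e.g. R(-0.47)=0.53000, |R|=0.53000)

Boundary: |R(x)|=1, x<0.
x=-0.47: |R|=0.5300
|R(-1.58)|=0.5800 |R(-1.33)|=0.3300 |R(-0.69)|=0.3100
Bisect:
  x_lo=-2.5789 |R|=1.5789  x_hi=-0.0950 |R|=0.9050
  mid=-1.33695 |R|=0.33695 →hi
  mid=-1.95794 |R|=0.95794 →hi
  mid=-2.26843 |R|=1.26843 →lo
  mid=-2.11319 |R|=1.11319 →lo
  mid=-2.03556 |R|=1.03556 →lo
  mid=-1.99675 |R|=0.99675 →hi
  mid=-2.01616 |R|=1.01616 →lo
  mid=-2.00645 |R|=1.00645 →lo
  mid=-2.00160 |R|=1.00160 →lo
  mid=-1.99918 |R|=0.99918 →hi
  ...
  [-2.00009,-1.99993] ⇒ x*=-2.0000
So |R|<1 on (-2.0000, 0).

(-2.0000, 0).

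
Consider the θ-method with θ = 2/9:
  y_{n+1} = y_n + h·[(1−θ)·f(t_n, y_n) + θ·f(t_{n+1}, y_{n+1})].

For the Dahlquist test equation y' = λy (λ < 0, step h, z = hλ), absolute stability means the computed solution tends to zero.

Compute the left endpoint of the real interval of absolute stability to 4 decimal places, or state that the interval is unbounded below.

z* = -3.6000.

Set f=λy, z=hλ:
  y_{n+1} = y_n + z·[7/9·y_n + 2/9·y_{n+1}] ⇒ (1 − 2/9z)y_{n+1} = (1 + 7/9z)y_n
  so R(z) = (1 + 7/9z)/(1 − 2/9z).

Find x<0 with |R(x)|<1.
x=-0.44: |R|=0.5992
R=−1: 1+7/9x = −1+2/9x ⇒ -5/9x=2 ⇒ x=2/(-5/9)=-3.6000
Confirm numerically:
  x=-3.359: |R|=0.92334 <1
  x=-2.041: |R|=0.40414 <1
  x=-1.751: |R|=0.26052 <1
  x=-3.882: |R|=1.08411 >1
  x=-3.859: |R|=1.07746 >1
  x=-3.808: |R|=1.06259 >1
Stable set (-3.6000, 0).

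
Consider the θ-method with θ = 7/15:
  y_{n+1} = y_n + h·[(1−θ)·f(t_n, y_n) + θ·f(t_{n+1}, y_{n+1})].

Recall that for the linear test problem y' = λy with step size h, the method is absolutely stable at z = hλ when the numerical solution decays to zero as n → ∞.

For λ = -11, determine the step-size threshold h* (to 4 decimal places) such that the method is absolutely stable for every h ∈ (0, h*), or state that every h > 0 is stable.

Test eqn y'=λy, z=hλ:
  y_{n+1} = y_n + z·[8/15·y_n + 7/15·y_{n+1}] ⇒ (1 − 7/15z)y_{n+1} = (1 + 8/15z)y_n
  R(z) = (1 + 8/15z)/(1 − 7/15z).

Need |R(x)|<1, x<0.
x=-0.96: |R|=0.3370
R=−1: 1+8/15x = −1+7/15x ⇒ -1/15x=2 ⇒ x=2/(-1/15)=-30.0000
Confirm numerically:
  x=-24.956: |R|=0.97341 <1
  x=-15.230: |R|=0.87855 <1
  x=-13.012: |R|=0.83986 <1
  x=-30.451: |R|=1.00198 >1
  x=-30.407: |R|=1.00179 >1
Stable set (-30.0000, 0).

(-30.0000,0); λ=-11 ⇒ h* = (30)/11 = 2.7273.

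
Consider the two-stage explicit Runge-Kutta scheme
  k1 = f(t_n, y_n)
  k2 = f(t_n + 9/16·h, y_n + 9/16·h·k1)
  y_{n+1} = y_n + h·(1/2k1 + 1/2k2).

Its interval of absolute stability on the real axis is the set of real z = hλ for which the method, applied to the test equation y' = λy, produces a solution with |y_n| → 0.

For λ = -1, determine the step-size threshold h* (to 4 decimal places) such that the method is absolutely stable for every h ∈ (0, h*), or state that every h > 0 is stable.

(-3.5556,0); λ=-1 ⇒ h* = (32/9)/1 = 3.5556.

With y'=λy (z=hλ):
  k1=λy_n ⇒ h·k1=z·y_n;  k2=λ(1+9/16z)y_n ⇒ h·k2=z(1+9/16z)y_n
  y_{n+1}/y_n = 1 + 1/2z + 1/2z(1+9/16z) = 1 + z + 9/32z²
  Hence R(z) = 1 + z + 9/32z².

Need |R(x)|<1, x<0.
x=-0.7: |R|=0.4378
R=1: x+9/32x²=0 ⇒ x=−32/9=-3.5556; min R=1−1/(4·9/32)=0.1111>−1
Confirm numerically:
  x=-3.259: |R|=0.72818 <1
  x=-2.795: |R|=0.40213 <1
  x=-2.278: |R|=0.18149 <1
  x=-1.968: |R|=0.12129 <1
  x=-4.155: |R|=1.70051 >1
  x=-3.783: |R|=1.24199 >1
  x=-3.629: |R|=1.07496 >1
Interval (-3.5556, 0).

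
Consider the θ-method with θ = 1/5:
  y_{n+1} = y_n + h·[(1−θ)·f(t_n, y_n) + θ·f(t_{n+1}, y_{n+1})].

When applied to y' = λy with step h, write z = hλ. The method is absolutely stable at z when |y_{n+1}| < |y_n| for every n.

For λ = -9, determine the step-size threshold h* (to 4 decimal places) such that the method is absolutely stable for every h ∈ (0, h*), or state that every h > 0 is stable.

(-3.3333,0); λ=-9 ⇒ h* = (10/3)/9 = 0.3704.

Set f=λy, z=hλ:
  y_{n+1} = y_n + z·[4/5·y_n + 1/5·y_{n+1}] ⇒ (1 − 1/5z)y_{n+1} = (1 + 4/5z)y_n
  so R(z) = (1 + 4/5z)/(1 − 1/5z).

Need |R(x)|<1, x<0.
x=-1.52: |R|=0.1656
R=−1: 1+4/5x = −1+1/5x ⇒ -3/5x=2 ⇒ x=2/(-3/5)=-3.3333
Confirm numerically:
  x=-1.996: |R|=0.42653 <1
  x=-1.885: |R|=0.36892 <1
  x=-1.722: |R|=0.28087 <1
  x=-3.893: |R|=1.18880 >1
  x=-3.662: |R|=1.11383 >1
  x=-3.553: |R|=1.07705 >1
Stable set (-3.3333, 0).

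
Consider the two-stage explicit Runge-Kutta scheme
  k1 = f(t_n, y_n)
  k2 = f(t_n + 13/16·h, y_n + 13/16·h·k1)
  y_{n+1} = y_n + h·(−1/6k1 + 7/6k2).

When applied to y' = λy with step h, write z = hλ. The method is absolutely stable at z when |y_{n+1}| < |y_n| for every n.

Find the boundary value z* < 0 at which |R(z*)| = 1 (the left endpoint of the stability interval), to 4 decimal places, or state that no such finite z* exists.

Test eqn y'=λy, z=hλ:
  k1=λy_n ⇒ h·k1=z·y_n;  k2=λ(1+13/16z)y_n ⇒ h·k2=z(1+13/16z)y_n
  y_{n+1}/y_n = 1 − 1/6z + 7/6z(1+13/16z) = 1 + z + 91/96z²
  ⇒ R(z) = 1 + z + 91/96z².

Solve |R(x)|<1 on ℝ⁻.
x=-1.63: |R|=1.8885
R=1: x+91/96x²=0 ⇒ x=−96/91=-1.0549; min R=1−1/(4·91/96)=0.7363>−1
Confirm numerically:
  x=-0.613: |R|=0.74320 <1
  x=-0.572: |R|=0.73814 <1
  x=-0.428: |R|=0.74564 <1
  x=-1.359: |R|=1.39169 >1
  x=-1.155: |R|=1.10954 >1
Interval (-1.0549, 0).

left endpoint -1.0549.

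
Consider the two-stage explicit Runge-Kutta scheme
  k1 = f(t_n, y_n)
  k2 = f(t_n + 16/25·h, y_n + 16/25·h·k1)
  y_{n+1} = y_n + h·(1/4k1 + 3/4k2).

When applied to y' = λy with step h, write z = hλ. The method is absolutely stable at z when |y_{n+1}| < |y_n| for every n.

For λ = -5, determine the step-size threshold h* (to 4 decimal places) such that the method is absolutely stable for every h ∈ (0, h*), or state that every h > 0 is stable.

On y'=λy, z=hλ:
  k1=λy_n ⇒ h·k1=z·y_n;  k2=λ(1+16/25z)y_n ⇒ h·k2=z(1+16/25z)y_n
  y_{n+1}/y_n = 1 + 1/4z + 3/4z(1+16/25z) = 1 + z + 12/25z²
  R(z) = 1 + z + 12/25z².

Find x<0 with |R(x)|<1.
x=-1.38: |R|=0.5341
R=1: x+12/25x²=0 ⇒ x=−25/12=-2.0833; min R=1−1/(4·12/25)=0.4792>−1
Confirm numerically:
  x=-1.956: |R|=0.88045 <1
  x=-1.788: |R|=0.74653 <1
  x=-1.094: |R|=0.48048 <1
  x=-0.850: |R|=0.49680 <1
  x=-2.454: |R|=1.43662 >1
  x=-2.423: |R|=1.39505 >1
  x=-2.319: |R|=1.26233 >1
So |R|<1 on (-2.0833, 0).

(-2.0833,0); λ=-5 ⇒ h* = (25/12)/5 = 0.4167.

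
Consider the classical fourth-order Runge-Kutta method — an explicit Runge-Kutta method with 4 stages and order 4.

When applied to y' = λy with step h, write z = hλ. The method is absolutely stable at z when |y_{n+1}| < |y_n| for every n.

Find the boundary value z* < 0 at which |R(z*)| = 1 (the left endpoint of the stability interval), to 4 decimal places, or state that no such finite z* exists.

On y'=λy, z=hλ:
  order 4, 4-stage ⇒ R(z)=1+z+z^2/2+z^3/6+z^4/24
  (e.g. R(-0.61)=0.54399, |R|=0.54399)

Find x<0 with |R(x)|<1.
x=-0.61: |R|=0.5440
|R(-2.77)|=0.9772 |R(-2.53)|=0.6786 |R(-1.6)|=0.2704
Bisect:
  x_lo=-3.3618 |R|=2.2788  x_hi=-0.3883 |R|=0.6783
  mid=-1.87508 |R|=0.29918 →hi
  mid=-2.61845 |R|=0.77624 →hi
  mid=-2.99013 |R|=1.35539 →lo
  mid=-2.80429 |R|=1.02902 →lo
  mid=-2.71137 |R|=0.89415 →hi
  mid=-2.75783 |R|=0.95938 →hi
  mid=-2.78106 |R|=0.99364 →hi
  mid=-2.79267 |R|=1.01119 →lo
  ...
  [-2.78542,-2.78523] ⇒ x*=-2.7853
Stable set (-2.7853, 0).

left endpoint -2.7853.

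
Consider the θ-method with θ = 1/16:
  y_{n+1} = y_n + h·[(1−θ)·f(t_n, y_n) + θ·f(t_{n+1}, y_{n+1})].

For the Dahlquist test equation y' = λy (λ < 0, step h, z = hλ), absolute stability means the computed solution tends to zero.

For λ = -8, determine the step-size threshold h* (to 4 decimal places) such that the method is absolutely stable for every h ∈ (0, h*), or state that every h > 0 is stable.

On y'=λy, z=hλ:
  y_{n+1} = y_n + z·[15/16·y_n + 1/16·y_{n+1}] ⇒ (1 − 1/16z)y_{n+1} = (1 + 15/16z)y_n
  so R(z) = (1 + 15/16z)/(1 − 1/16z).

Solve |R(x)|<1 on ℝ⁻.
x=-0.39: |R|=0.6193
R=−1: 1+15/16x = −1+1/16x ⇒ -7/8x=2 ⇒ x=2/(-7/8)=-2.2857
Confirm numerically:
  x=-1.929: |R|=0.72146 <1
  x=-1.520: |R|=0.38813 <1
  x=-1.455: |R|=0.33372 <1
  x=-1.089: |R|=0.01960 <1
  x=-2.798: |R|=1.38153 >1
  x=-2.586: |R|=1.22619 >1
  x=-2.540: |R|=1.19202 >1
Stable set (-2.2857, 0).

(-2.2857,0); λ=-8 ⇒ h* = (16/7)/8 = 0.2857.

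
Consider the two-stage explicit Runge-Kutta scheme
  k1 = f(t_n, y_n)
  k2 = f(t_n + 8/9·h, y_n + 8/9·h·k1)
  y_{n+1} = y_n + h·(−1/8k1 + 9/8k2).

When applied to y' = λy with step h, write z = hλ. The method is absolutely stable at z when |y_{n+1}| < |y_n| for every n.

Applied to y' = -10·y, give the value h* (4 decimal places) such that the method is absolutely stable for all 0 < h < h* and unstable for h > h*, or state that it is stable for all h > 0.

(-1.0000,0); λ=-10 ⇒ h* = (1)/10 = 0.1000.

Test eqn y'=λy, z=hλ:
  k1=λy_n ⇒ h·k1=z·y_n;  k2=λ(1+8/9z)y_n ⇒ h·k2=z(1+8/9z)y_n
  y_{n+1}/y_n = 1 − 1/8z + 9/8z(1+8/9z) = 1 + z + z²
  R(z) = 1 + z + z².

Boundary: |R(x)|=1, x<0.
x=-0.45: |R|=0.7525
R=1: x+1x²=0 ⇒ x=−1=-1.0000; min R=1−1/(4·1)=0.7500>−1
Confirm numerically:
  x=-0.703: |R|=0.79121 <1
  x=-0.654: |R|=0.77372 <1
  x=-0.460: |R|=0.75160 <1
  x=-0.418: |R|=0.75672 <1
  x=-1.230: |R|=1.28290 >1
  x=-1.123: |R|=1.13813 >1
  x=-1.105: |R|=1.11603 >1
So |R|<1 on (-1.0000, 0).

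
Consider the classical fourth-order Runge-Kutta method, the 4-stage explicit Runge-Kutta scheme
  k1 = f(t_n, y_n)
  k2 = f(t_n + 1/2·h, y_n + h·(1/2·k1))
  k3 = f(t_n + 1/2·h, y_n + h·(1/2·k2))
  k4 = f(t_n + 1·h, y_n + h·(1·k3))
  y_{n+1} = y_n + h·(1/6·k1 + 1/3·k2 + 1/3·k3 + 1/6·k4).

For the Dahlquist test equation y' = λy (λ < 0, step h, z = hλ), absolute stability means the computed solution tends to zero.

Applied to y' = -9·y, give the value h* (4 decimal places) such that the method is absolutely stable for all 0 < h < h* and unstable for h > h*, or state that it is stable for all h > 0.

(-2.7853,0); λ=-9 ⇒ h* = 0.3095.

With y'=λy (z=hλ):
  order 4, 4-stage ⇒ R(z)=1+z+z^2/2+z^3/6+z^4/24
  (e.g. R(-0.47)=0.62518, |R|=0.62518)

Boundary: |R(x)|=1, x<0.
x=-0.47: |R|=0.6252
|R(-2.67)|=0.8396 |R(-0.78)|=0.4605 |R(-0.65)|=0.5229
Bisect:
  x_lo=-3.2487 |R|=1.9549  x_hi=-0.0706 |R|=0.9318
  mid=-1.65964 |R|=0.27179 →hi
  mid=-2.45415 |R|=0.60523 →hi
  mid=-2.85141 |R|=1.10435 →lo
  mid=-2.65278 |R|=0.81792 →hi
  mid=-2.75210 |R|=0.95110 →hi
  mid=-2.80176 |R|=1.02510 →lo
  mid=-2.77693 |R|=0.98746 →hi
  ...
  [-2.78546,-2.78527] ⇒ x*=-2.7853
So |R|<1 on (-2.7853, 0).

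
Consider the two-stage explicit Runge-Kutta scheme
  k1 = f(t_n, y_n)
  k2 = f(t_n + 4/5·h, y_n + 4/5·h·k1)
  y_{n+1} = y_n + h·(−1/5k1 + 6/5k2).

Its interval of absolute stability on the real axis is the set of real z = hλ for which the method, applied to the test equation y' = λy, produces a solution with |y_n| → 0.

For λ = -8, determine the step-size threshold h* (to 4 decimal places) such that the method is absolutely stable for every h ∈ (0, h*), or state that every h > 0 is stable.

With y'=λy (z=hλ):
  k1=λy_n ⇒ h·k1=z·y_n;  k2=λ(1+4/5z)y_n ⇒ h·k2=z(1+4/5z)y_n
  y_{n+1}/y_n = 1 − 1/5z + 6/5z(1+4/5z) = 1 + z + 24/25z²
  ⇒ R(z) = 1 + z + 24/25z².

Find x<0 with |R(x)|<1.
x=-1.45: |R|=1.5684
R=1: x+24/25x²=0 ⇒ x=−25/24=-1.0417; min R=1−1/(4·24/25)=0.7396>−1
Confirm numerically:
  x=-0.971: |R|=0.93413 <1
  x=-0.873: |R|=0.85864 <1
  x=-0.640: |R|=0.75322 <1
  x=-0.580: |R|=0.74294 <1
  x=-1.533: |R|=1.72309 >1
  x=-1.499: |R|=1.65812 >1
  x=-1.446: |R|=1.56128 >1
Stable set (-1.0417, 0).

(-1.0417,0); λ=-8 ⇒ h* = (25/24)/8 = 0.1302.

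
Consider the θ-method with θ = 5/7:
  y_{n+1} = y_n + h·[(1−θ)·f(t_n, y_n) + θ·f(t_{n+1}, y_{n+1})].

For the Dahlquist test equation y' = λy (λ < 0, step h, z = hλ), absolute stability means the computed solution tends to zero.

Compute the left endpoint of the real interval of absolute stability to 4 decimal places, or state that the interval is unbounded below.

(−∞, 0) — no finite endpoint.

Test eqn y'=λy, z=hλ:
  y_{n+1} = y_n + z·[2/7·y_n + 5/7·y_{n+1}] ⇒ (1 − 5/7z)y_{n+1} = (1 + 2/7z)y_n
  ⇒ R(z) = (1 + 2/7z)/(1 − 5/7z).

Need |R(x)|<1, x<0.
x=-0.5: |R|=0.6316
x=-2: |R|=0.1765
x=-10: |R|=0.2281
x=-100: |R|=0.3807
θ=5/7≥1/2 ⇒ |1+2/7x|<|1−5/7x| ∀x<0 ⇒ stable on all of ℝ⁻.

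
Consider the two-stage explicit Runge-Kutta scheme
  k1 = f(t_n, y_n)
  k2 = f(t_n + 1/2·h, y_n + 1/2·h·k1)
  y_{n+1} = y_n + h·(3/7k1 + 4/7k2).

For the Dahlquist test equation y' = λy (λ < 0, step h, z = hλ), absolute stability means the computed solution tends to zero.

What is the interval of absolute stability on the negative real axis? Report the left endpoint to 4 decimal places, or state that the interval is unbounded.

z∈(-3.5000,0).

Test eqn y'=λy, z=hλ:
  k1=λy_n ⇒ h·k1=z·y_n;  k2=λ(1+1/2z)y_n ⇒ h·k2=z(1+1/2z)y_n
  y_{n+1}/y_n = 1 + 3/7z + 4/7z(1+1/2z) = 1 + z + 2/7z²
  ⇒ R(z) = 1 + z + 2/7z².

Boundary: |R(x)|=1, x<0.
x=-1.77: |R|=0.1251
R=1: x+2/7x²=0 ⇒ x=−7/2=-3.5000; min R=1−1/(4·2/7)=0.1250>−1
Confirm numerically:
  x=-2.589: |R|=0.32612 <1
  x=-2.588: |R|=0.32564 <1
  x=-1.456: |R|=0.14970 <1
  x=-4.001: |R|=1.57271 >1
  x=-3.611: |R|=1.11452 >1
Stable set (-3.5000, 0).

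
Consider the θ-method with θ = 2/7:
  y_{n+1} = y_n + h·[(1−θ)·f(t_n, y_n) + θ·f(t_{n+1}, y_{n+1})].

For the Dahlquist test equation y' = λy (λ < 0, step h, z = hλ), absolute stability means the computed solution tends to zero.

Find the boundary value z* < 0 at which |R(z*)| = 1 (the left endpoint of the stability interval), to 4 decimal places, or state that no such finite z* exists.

z* = -4.6667.

Set f=λy, z=hλ:
  y_{n+1} = y_n + z·[5/7·y_n + 2/7·y_{n+1}] ⇒ (1 − 2/7z)y_{n+1} = (1 + 5/7z)y_n
  Hence R(z) = (1 + 5/7z)/(1 − 2/7z).

Need |R(x)|<1, x<0.
x=-1.69: |R|=0.1397
R=−1: 1+5/7x = −1+2/7x ⇒ -3/7x=2 ⇒ x=2/(-3/7)=-4.6667
Confirm numerically:
  x=-4.190: |R|=0.90702 <1
  x=-4.065: |R|=0.88070 <1
  x=-3.296: |R|=0.69747 <1
  x=-2.388: |R|=0.41950 <1
  x=-5.163: |R|=1.08594 >1
  x=-5.083: |R|=1.07276 >1
  x=-4.925: |R|=1.04599 >1
Stable set (-4.6667, 0).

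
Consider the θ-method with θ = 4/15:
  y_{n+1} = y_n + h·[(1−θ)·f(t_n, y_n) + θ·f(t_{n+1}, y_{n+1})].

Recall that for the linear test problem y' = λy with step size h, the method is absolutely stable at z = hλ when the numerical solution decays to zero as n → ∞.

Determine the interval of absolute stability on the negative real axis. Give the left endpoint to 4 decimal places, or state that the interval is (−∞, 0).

(-4.2857, 0).

Set f=λy, z=hλ:
  y_{n+1} = y_n + z·[11/15·y_n + 4/15·y_{n+1}] ⇒ (1 − 4/15z)y_{n+1} = (1 + 11/15z)y_n
  R(z) = (1 + 11/15z)/(1 − 4/15z).

Boundary: |R(x)|=1, x<0.
x=-1.23: |R|=0.0738
R=−1: 1+11/15x = −1+4/15x ⇒ -7/15x=2 ⇒ x=2/(-7/15)=-4.2857
Confirm numerically:
  x=-3.441: |R|=0.79443 <1
  x=-3.313: |R|=0.75899 <1
  x=-3.282: |R|=0.75021 <1
  x=-4.605: |R|=1.06688 >1
  x=-4.604: |R|=1.06667 >1
  x=-4.470: |R|=1.03923 >1
Interval (-4.2857, 0).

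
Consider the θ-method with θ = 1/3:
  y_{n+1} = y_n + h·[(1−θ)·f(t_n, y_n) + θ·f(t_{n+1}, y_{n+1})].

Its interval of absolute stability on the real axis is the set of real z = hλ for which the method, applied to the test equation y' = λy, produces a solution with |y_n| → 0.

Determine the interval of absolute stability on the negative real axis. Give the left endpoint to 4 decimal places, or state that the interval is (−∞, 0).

z∈(-6.0000,0).

With y'=λy (z=hλ):
  y_{n+1} = y_n + z·[2/3·y_n + 1/3·y_{n+1}] ⇒ (1 − 1/3z)y_{n+1} = (1 + 2/3z)y_n
  Hence R(z) = (1 + 2/3z)/(1 − 1/3z).

Need |R(x)|<1, x<0.
x=-0.41: |R|=0.6393
R=−1: 1+2/3x = −1+1/3x ⇒ -1/3x=2 ⇒ x=2/(-1/3)=-6.0000
Confirm numerically:
  x=-4.691: |R|=0.82980 <1
  x=-3.583: |R|=0.63284 <1
  x=-2.677: |R|=0.41466 <1
  x=-2.580: |R|=0.38710 <1
  x=-6.585: |R|=1.06103 >1
  x=-6.247: |R|=1.02671 >1
  x=-6.050: |R|=1.00552 >1
Interval (-6.0000, 0).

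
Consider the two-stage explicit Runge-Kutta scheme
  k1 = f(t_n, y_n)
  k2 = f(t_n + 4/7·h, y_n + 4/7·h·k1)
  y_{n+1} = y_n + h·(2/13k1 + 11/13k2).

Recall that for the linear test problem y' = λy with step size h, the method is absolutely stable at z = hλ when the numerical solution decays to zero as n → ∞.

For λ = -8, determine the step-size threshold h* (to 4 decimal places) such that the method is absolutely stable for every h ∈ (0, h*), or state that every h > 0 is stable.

Test eqn y'=λy, z=hλ:
  k1=λy_n ⇒ h·k1=z·y_n;  k2=λ(1+4/7z)y_n ⇒ h·k2=z(1+4/7z)y_n
  y_{n+1}/y_n = 1 + 2/13z + 11/13z(1+4/7z) = 1 + z + 44/91z²
  ⇒ R(z) = 1 + z + 44/91z².

Boundary: |R(x)|=1, x<0.
x=-1.16: |R|=0.4906
R=1: x+44/91x²=0 ⇒ x=−91/44=-2.0682; min R=1−1/(4·44/91)=0.4830>−1
Confirm numerically:
  x=-1.943: |R|=0.88240 <1
  x=-1.694: |R|=0.69352 <1
  x=-1.520: |R|=0.59712 <1
  x=-0.917: |R|=0.48958 <1
  x=-2.651: |R|=1.74706 >1
  x=-2.378: |R|=1.35623 >1
  x=-2.105: |R|=1.03747 >1
So |R|<1 on (-2.0682, 0).

(-2.0682,0); λ=-8 ⇒ h* = (91/44)/8 = 0.2585.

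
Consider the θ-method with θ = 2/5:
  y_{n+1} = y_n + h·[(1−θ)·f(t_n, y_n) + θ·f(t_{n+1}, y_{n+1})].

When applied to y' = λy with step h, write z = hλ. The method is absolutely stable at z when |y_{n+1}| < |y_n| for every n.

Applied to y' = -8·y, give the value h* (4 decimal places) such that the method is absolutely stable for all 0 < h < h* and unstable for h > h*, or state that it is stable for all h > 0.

(-10.0000,0); λ=-8 ⇒ h* = (10)/8 = 1.2500.

Set f=λy, z=hλ:
  y_{n+1} = y_n + z·[3/5·y_n + 2/5·y_{n+1}] ⇒ (1 − 2/5z)y_{n+1} = (1 + 3/5z)y_n
  so R(z) = (1 + 3/5z)/(1 − 2/5z).

Need |R(x)|<1, x<0.
x=-0.39: |R|=0.6626
R=−1: 1+3/5x = −1+2/5x ⇒ -1/5x=2 ⇒ x=2/(-1/5)=-10.0000
Confirm numerically:
  x=-7.723: |R|=0.88863 <1
  x=-6.160: |R|=0.77829 <1
  x=-5.898: |R|=0.75578 <1
  x=-5.791: |R|=0.74617 <1
  x=-10.214: |R|=1.00842 >1
  x=-10.091: |R|=1.00361 >1
Interval (-10.0000, 0).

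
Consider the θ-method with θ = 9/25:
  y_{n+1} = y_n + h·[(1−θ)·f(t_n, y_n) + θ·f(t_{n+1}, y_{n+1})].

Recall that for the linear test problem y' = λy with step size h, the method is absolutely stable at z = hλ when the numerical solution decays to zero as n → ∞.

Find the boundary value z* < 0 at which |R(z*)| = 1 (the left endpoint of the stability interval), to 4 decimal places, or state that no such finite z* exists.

z* = -7.1429.

With y'=λy (z=hλ):
  y_{n+1} = y_n + z·[16/25·y_n + 9/25·y_{n+1}] ⇒ (1 − 9/25z)y_{n+1} = (1 + 16/25z)y_n
  Hence R(z) = (1 + 16/25z)/(1 − 9/25z).

Need |R(x)|<1, x<0.
x=-0.97: |R|=0.2811
R=−1: 1+16/25x = −1+9/25x ⇒ -7/25x=2 ⇒ x=2/(-7/25)=-7.1429
Confirm numerically:
  x=-7.095: |R|=0.99623 <1
  x=-5.285: |R|=0.82078 <1
  x=-4.019: |R|=0.64253 <1
  x=-7.473: |R|=1.02505 >1
  x=-7.388: |R|=1.01876 >1
Stable set (-7.1429, 0).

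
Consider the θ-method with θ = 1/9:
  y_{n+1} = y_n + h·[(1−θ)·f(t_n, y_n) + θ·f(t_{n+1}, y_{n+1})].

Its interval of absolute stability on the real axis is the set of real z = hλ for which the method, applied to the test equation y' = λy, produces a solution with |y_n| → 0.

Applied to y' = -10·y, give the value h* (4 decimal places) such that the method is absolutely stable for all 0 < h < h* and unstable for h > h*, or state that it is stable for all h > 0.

(-2.5714,0); λ=-10 ⇒ h* = (18/7)/10 = 0.2571.

On y'=λy, z=hλ:
  y_{n+1} = y_n + z·[8/9·y_n + 1/9·y_{n+1}] ⇒ (1 − 1/9z)y_{n+1} = (1 + 8/9z)y_n
  ⇒ R(z) = (1 + 8/9z)/(1 − 1/9z).

Solve |R(x)|<1 on ℝ⁻.
x=-1.7: |R|=0.4299
R=−1: 1+8/9x = −1+1/9x ⇒ -7/9x=2 ⇒ x=2/(-7/9)=-2.5714
Confirm numerically:
  x=-2.509: |R|=0.96203 <1
  x=-2.371: |R|=0.87662 <1
  x=-2.312: |R|=0.83946 <1
  x=-3.026: |R|=1.26459 >1
  x=-2.696: |R|=1.07456 >1
Interval (-2.5714, 0).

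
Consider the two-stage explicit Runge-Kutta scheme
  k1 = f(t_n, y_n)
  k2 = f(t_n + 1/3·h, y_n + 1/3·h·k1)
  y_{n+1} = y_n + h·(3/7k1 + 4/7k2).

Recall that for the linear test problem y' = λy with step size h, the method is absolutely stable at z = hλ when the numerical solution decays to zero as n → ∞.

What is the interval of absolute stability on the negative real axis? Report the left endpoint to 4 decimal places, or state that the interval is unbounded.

z∈(-5.2500,0).

Test eqn y'=λy, z=hλ:
  k1=λy_n ⇒ h·k1=z·y_n;  k2=λ(1+1/3z)y_n ⇒ h·k2=z(1+1/3z)y_n
  y_{n+1}/y_n = 1 + 3/7z + 4/7z(1+1/3z) = 1 + z + 4/21z²
  R(z) = 1 + z + 4/21z².

Boundary: |R(x)|=1, x<0.
x=-0.47: |R|=0.5721
R=1: x+4/21x²=0 ⇒ x=−21/4=-5.2500; min R=1−1/(4·4/21)=-0.3125>−1
Confirm numerically:
  x=-4.659: |R|=0.47553 <1
  x=-4.650: |R|=0.46857 <1
  x=-2.116: |R|=0.26315 <1
  x=-5.811: |R|=1.62095 >1
  x=-5.474: |R|=1.23356 >1
  x=-5.358: |R|=1.11022 >1
Stable set (-5.2500, 0).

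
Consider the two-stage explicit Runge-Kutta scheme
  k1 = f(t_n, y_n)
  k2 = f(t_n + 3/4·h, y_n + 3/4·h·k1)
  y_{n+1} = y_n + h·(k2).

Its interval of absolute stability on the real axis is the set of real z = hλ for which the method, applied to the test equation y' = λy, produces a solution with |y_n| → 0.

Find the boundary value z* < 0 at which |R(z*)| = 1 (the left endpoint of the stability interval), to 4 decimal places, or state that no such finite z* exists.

left endpoint -1.3333.

Set f=λy, z=hλ:
  k1=λy_n ⇒ h·k1=z·y_n;  k2=λ(1+3/4z)y_n ⇒ h·k2=z(1+3/4z)y_n
  y_{n+1}/y_n = 1 + z(1+3/4z) = 1 + z + 3/4z²
  Hence R(z) = 1 + z + 3/4z².

Solve |R(x)|<1 on ℝ⁻.
x=-1.2: |R|=0.8800
R=1: x+3/4x²=0 ⇒ x=−4/3=-1.3333; min R=1−1/(4·3/4)=0.6667>−1
Confirm numerically:
  x=-1.143: |R|=0.83684 <1
  x=-0.776: |R|=0.67563 <1
  x=-0.731: |R|=0.66977 <1
  x=-0.652: |R|=0.66683 <1
  x=-1.881: |R|=1.77262 >1
  x=-1.613: |R|=1.33833 >1
Stable set (-1.3333, 0).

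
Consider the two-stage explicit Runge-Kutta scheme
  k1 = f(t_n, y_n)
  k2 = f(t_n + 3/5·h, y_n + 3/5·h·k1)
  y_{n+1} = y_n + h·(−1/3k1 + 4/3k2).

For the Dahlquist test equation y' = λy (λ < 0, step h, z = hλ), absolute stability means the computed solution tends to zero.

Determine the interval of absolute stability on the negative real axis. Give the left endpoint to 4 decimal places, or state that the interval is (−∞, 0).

z∈(-1.2500,0).

On y'=λy, z=hλ:
  k1=λy_n ⇒ h·k1=z·y_n;  k2=λ(1+3/5z)y_n ⇒ h·k2=z(1+3/5z)y_n
  y_{n+1}/y_n = 1 − 1/3z + 4/3z(1+3/5z) = 1 + z + 4/5z²
  ⇒ R(z) = 1 + z + 4/5z².

Solve |R(x)|<1 on ℝ⁻.
x=-1.11: |R|=0.8757
R=1: x+4/5x²=0 ⇒ x=−5/4=-1.2500; min R=1−1/(4·4/5)=0.6875>−1
Confirm numerically:
  x=-1.208: |R|=0.95941 <1
  x=-1.104: |R|=0.87105 <1
  x=-1.027: |R|=0.81678 <1
  x=-1.559: |R|=1.38538 >1
  x=-1.350: |R|=1.10800 >1
So |R|<1 on (-1.2500, 0).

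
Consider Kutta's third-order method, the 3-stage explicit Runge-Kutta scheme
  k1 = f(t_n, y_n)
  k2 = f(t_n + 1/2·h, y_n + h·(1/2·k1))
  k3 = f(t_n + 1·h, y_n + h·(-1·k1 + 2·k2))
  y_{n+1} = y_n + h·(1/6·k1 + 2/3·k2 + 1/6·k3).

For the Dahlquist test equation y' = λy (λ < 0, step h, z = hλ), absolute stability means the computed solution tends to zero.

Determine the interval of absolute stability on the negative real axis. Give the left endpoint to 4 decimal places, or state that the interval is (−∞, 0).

z∈(-2.5127,0).

Set f=λy, z=hλ:
  order 3, 3-stage ⇒ R(z)=1+z+z^2/2+z^3/6
  (e.g. R(-1.26)=0.20040, |R|=0.20040)

Boundary: |R(x)|=1, x<0.
x=-1.26: |R|=0.2004
|R(-1.86)|=0.2027 |R(-1.07)|=0.2983 |R(-0.73)|=0.4716
Bisect:
  x_lo=-3.1670 |R|=2.4462  x_hi=-0.0653 |R|=0.9368
  mid=-1.61618 |R|=0.01375 →hi
  mid=-2.39160 |R|=0.81162 →hi
  mid=-2.77931 |R|=1.49520 →lo
  mid=-2.58546 |R|=1.12362 →lo
  mid=-2.48853 |R|=0.96063 →hi
  mid=-2.53699 |R|=1.04032 →lo
  mid=-2.51276 |R|=1.00003 →lo
  ...
  [-2.51276,-2.51257] ⇒ x*=-2.5127
Stable set (-2.5127, 0).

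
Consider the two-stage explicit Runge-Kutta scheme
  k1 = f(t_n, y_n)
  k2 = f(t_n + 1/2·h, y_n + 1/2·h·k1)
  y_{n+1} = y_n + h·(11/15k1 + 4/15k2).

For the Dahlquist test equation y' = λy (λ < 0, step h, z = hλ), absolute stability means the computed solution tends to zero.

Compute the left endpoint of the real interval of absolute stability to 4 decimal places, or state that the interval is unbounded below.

Test eqn y'=λy, z=hλ:
  k1=λy_n ⇒ h·k1=z·y_n;  k2=λ(1+1/2z)y_n ⇒ h·k2=z(1+1/2z)y_n
  y_{n+1}/y_n = 1 + 11/15z + 4/15z(1+1/2z) = 1 + z + 2/15z²
  Hence R(z) = 1 + z + 2/15z².

Boundary: |R(x)|=1, x<0.
x=-1.74: |R|=0.3363
R=1: x+2/15x²=0 ⇒ x=−15/2=-7.5000; min R=1−1/(4·2/15)=-0.8750>−1
Confirm numerically:
  x=-7.402: |R|=0.90328 <1
  x=-6.573: |R|=0.18758 <1
  x=-6.085: |R|=0.14804 <1
  x=-5.603: |R|=0.41719 <1
  x=-8.067: |R|=1.60987 >1
  x=-7.644: |R|=1.14676 >1
So |R|<1 on (-7.5000, 0).

left endpoint -7.5000.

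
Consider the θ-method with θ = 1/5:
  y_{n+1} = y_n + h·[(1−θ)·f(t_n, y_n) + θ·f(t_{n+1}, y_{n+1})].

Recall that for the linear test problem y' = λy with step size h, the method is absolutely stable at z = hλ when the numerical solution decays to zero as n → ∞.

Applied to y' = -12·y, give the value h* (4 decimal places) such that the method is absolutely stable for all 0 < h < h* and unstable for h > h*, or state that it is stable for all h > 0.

On y'=λy, z=hλ:
  y_{n+1} = y_n + z·[4/5·y_n + 1/5·y_{n+1}] ⇒ (1 − 1/5z)y_{n+1} = (1 + 4/5z)y_n
  so R(z) = (1 + 4/5z)/(1 − 1/5z).

Boundary: |R(x)|=1, x<0.
x=-0.57: |R|=0.4883
R=−1: 1+4/5x = −1+1/5x ⇒ -3/5x=2 ⇒ x=2/(-3/5)=-3.3333
Confirm numerically:
  x=-2.721: |R|=0.76208 <1
  x=-1.908: |R|=0.38101 <1
  x=-1.353: |R|=0.06485 <1
  x=-3.888: |R|=1.18722 >1
  x=-3.866: |R|=1.18024 >1
Stable set (-3.3333, 0).

(-3.3333,0); λ=-12 ⇒ h* = (10/3)/12 = 0.2778.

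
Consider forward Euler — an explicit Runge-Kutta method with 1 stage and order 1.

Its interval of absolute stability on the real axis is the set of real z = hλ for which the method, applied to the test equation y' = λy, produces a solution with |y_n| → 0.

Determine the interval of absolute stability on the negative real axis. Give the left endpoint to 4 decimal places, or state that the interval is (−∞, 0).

With y'=λy (z=hλ):
  order 1, 1-stage ⇒ R(z)=1+z
  (e.g. R(-1.48)=-0.48000, |R|=0.48000)

Need |R(x)|<1, x<0.
x=-1.48: |R|=0.4800
|R(-1.78)|=0.7800 |R(-1.44)|=0.4400 |R(-1.23)|=0.2300
Bisect:
  x_lo=-2.3915 |R|=1.3915  x_hi=-0.2295 |R|=0.7705
  mid=-1.31049 |R|=0.31049 →hi
  mid=-1.85101 |R|=0.85101 →hi
  mid=-2.12127 |R|=1.12127 →lo
  mid=-1.98614 |R|=0.98614 →hi
  mid=-2.05370 |R|=1.05370 →lo
  mid=-2.01992 |R|=1.01992 →lo
  mid=-2.00303 |R|=1.00303 →lo
  mid=-1.99458 |R|=0.99458 →hi
  mid=-1.99881 |R|=0.99881 →hi
  ...
  [-2.00013,-1.99999] ⇒ x*=-2.0000
So |R|<1 on (-2.0000, 0).

(-2.0000, 0).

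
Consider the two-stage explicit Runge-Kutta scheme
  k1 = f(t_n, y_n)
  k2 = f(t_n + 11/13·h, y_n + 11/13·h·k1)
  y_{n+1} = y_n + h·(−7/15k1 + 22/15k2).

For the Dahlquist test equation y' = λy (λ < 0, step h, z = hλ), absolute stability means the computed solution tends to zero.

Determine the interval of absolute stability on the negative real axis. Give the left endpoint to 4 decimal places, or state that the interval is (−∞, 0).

(-0.8058, 0).

On y'=λy, z=hλ:
  k1=λy_n ⇒ h·k1=z·y_n;  k2=λ(1+11/13z)y_n ⇒ h·k2=z(1+11/13z)y_n
  y_{n+1}/y_n = 1 − 7/15z + 22/15z(1+11/13z) = 1 + z + 242/195z²
  Hence R(z) = 1 + z + 242/195z².

Boundary: |R(x)|=1, x<0.
x=-0.64: |R|=0.8683
R=1: x+242/195x²=0 ⇒ x=−195/242=-0.8058; min R=1−1/(4·242/195)=0.7986>−1
Confirm numerically:
  x=-0.649: |R|=0.87372 <1
  x=-0.526: |R|=0.81736 <1
  x=-0.424: |R|=0.79911 <1
  x=-1.201: |R|=1.58906 >1
  x=-0.948: |R|=1.16731 >1
Interval (-0.8058, 0).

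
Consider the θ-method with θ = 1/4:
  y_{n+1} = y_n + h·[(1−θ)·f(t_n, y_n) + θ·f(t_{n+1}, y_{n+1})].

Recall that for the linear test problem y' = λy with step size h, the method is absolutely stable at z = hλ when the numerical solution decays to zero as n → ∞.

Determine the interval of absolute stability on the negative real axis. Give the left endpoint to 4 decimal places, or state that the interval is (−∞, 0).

On y'=λy, z=hλ:
  y_{n+1} = y_n + z·[3/4·y_n + 1/4·y_{n+1}] ⇒ (1 − 1/4z)y_{n+1} = (1 + 3/4z)y_n
  R(z) = (1 + 3/4z)/(1 − 1/4z).

Boundary: |R(x)|=1, x<0.
x=-1: |R|=0.2000
R=−1: 1+3/4x = −1+1/4x ⇒ -1/2x=2 ⇒ x=2/(-1/2)=-4.0000
Confirm numerically:
  x=-3.850: |R|=0.96178 <1
  x=-3.726: |R|=0.92907 <1
  x=-3.441: |R|=0.84975 <1
  x=-4.573: |R|=1.13368 >1
  x=-4.507: |R|=1.11920 >1
Stable set (-4.0000, 0).

z∈(-4.0000,0).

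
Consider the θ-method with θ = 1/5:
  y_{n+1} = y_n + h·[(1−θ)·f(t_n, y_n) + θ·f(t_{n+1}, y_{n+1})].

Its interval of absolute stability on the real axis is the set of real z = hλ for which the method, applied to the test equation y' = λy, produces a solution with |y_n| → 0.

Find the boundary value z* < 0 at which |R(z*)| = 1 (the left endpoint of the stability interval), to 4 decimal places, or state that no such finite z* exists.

Set f=λy, z=hλ:
  y_{n+1} = y_n + z·[4/5·y_n + 1/5·y_{n+1}] ⇒ (1 − 1/5z)y_{n+1} = (1 + 4/5z)y_n
  ⇒ R(z) = (1 + 4/5z)/(1 − 1/5z).

Solve |R(x)|<1 on ℝ⁻.
x=-0.64: |R|=0.4326
R=−1: 1+4/5x = −1+1/5x ⇒ -3/5x=2 ⇒ x=2/(-3/5)=-3.3333
Confirm numerically:
  x=-3.037: |R|=0.88939 <1
  x=-2.791: |R|=0.79117 <1
  x=-2.612: |R|=0.71571 <1
  x=-3.850: |R|=1.17514 >1
  x=-3.822: |R|=1.16618 >1
Interval (-3.3333, 0).

left endpoint -3.3333.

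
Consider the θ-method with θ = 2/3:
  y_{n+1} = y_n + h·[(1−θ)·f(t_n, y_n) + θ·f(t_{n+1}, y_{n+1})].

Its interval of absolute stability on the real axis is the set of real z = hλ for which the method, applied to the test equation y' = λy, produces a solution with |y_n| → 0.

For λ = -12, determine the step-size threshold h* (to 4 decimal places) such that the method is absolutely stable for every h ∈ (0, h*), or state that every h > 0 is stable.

With y'=λy (z=hλ):
  y_{n+1} = y_n + z·[1/3·y_n + 2/3·y_{n+1}] ⇒ (1 − 2/3z)y_{n+1} = (1 + 1/3z)y_n
  ⇒ R(z) = (1 + 1/3z)/(1 − 2/3z).

Need |R(x)|<1, x<0.
x=-1.55: |R|=0.2377
x=-2: |R|=0.1429
x=-10: |R|=0.3043
x=-100: |R|=0.4778
θ=2/3≥1/2 ⇒ |1+1/3x|<|1−2/3x| ∀x<0 ⇒ stable on all of ℝ⁻.

(−∞, 0) — no finite endpoint. Any h>0 works for λ=-12.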